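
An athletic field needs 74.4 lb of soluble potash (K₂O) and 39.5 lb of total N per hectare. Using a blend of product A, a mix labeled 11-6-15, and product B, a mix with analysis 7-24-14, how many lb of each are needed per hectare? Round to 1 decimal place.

With a, b = lb per hectare of product A and product B:
K₂O: 0.15·a + 0.14·b = 74.4
N: 0.11·a + 0.07·b = 39.5
From row1: a = (74.4 − 0.14·b) / 0.15.
Into row2: 0.11·(74.4 − 0.14·b)/0.15 + 0.07·b = 39.5 → b = 461.02, a = 65.7143.

65.7 lb product A, 461.0 lb product B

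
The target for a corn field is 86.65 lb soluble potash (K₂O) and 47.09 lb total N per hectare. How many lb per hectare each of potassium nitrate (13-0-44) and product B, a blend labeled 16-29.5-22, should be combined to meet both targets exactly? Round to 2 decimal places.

83.83 lb potassium nitrate, 226.20 lb product B

Let a = lb of potassium nitrate, b = lb of product B (per hectare).
K₂O: 0.44·a + 0.22·b = 86.65
N: 0.13·a + 0.16·b = 47.09
Eliminate b: (row1) − 0.22/0.16·(row2) → 0.26125·a = 21.9013, so a = 83.8325.
Then b = (47.09 − 0.13·83.8325) / 0.16 = 226.199.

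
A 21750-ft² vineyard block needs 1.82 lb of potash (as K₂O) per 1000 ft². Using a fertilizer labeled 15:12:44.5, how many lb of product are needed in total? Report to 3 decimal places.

Product per 1000 ft² = 1.82 / 44.5% = 4.08989 lb.
Total product = 4.08989 × 21750 / 1000 = 88.9551 lb.

88.955 lb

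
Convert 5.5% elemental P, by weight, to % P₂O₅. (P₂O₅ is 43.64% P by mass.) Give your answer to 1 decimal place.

%P₂O₅ = 5.5 / 0.4364 = 12.6031%.

12.6% P₂O₅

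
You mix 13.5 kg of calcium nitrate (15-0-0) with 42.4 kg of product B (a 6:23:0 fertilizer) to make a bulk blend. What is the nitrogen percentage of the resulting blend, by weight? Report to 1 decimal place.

Total mass = 13.5 + 42.4 = 55.9 kg.
N mass = 15%×13.5 + 6%×42.4 = 4.569 kg.
% N = 4.569 / 55.9 = 8.17352%.

8.2% N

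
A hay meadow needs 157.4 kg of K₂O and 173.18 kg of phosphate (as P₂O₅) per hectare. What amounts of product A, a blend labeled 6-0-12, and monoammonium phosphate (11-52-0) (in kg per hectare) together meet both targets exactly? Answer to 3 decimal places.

1311.667 kg product A, 333.038 kg monoammonium phosphate

Let a = kg of product A, b = kg of monoammonium phosphate (per hectare).
K₂O: 0.12·a + 0·b = 157.4
P₂O₅: 0·a + 0.52·b = 173.18
Solving simultaneously: a = 1311.6667, b = 333.03846.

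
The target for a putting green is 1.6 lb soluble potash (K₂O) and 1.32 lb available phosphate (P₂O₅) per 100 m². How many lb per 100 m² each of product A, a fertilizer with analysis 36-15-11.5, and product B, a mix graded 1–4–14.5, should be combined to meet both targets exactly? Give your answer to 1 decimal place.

7.4 lb product A, 5.1 lb product B

Let a = lb of product A, b = lb of product B (per 100 m²).
K₂O: 0.115·a + 0.145·b = 1.6
P₂O₅: 0.15·a + 0.04·b = 1.32
Eliminate a: (row1) − 0.115/0.15·(row2) → 0.114333·b = 0.588, so b = 5.14286.
Back-substitute: a = (1.6 − 0.145·5.14286) / 0.115 = 7.42857.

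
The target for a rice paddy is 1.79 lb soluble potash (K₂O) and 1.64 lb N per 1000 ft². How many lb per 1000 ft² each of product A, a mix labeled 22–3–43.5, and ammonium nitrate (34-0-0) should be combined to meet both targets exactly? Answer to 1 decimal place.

4.1 lb product A, 2.2 lb ammonium nitrate

With a, b = lb per 1000 ft² of product A and ammonium nitrate:
K₂O: 0.435·a + 0·b = 1.79
N: 0.22·a + 0.34·b = 1.64
From row1: a = (1.79 − 0·b) / 0.435.
Into row2: 0.22·(1.79 − 0·b)/0.435 + 0.34·b = 1.64 → b = 2.16092, a = 4.11494.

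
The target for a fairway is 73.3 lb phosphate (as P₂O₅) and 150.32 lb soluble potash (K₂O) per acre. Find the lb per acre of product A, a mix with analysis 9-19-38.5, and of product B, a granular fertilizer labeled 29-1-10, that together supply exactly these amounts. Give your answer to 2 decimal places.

Let a = lb of product A, b = lb of product B (per acre).
P₂O₅: 0.19·a + 0.01·b = 73.3
K₂O: 0.385·a + 0.1·b = 150.32
From row1: a = (73.3 − 0.01·b) / 0.19.
Into row2: 0.385·(73.3 − 0.01·b)/0.19 + 0.1·b = 150.32 → b = 22.462, a = 384.607.

384.61 lb product A, 22.46 lb product B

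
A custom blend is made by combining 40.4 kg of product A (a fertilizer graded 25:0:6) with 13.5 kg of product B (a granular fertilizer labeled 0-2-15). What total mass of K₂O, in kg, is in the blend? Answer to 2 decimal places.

K₂O mass = 6%×40.4 + 15%×13.5 = 4.449 kg.

4.45 kg K₂O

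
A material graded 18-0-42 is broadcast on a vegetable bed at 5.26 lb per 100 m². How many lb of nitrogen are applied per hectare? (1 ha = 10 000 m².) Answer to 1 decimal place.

94.7 lb N per hectare

nitrogen per 100 m² = 5.26 × 18% = 0.9468 lb.
Convert to per hectare: 0.9468 × 100 = 94.68 lb.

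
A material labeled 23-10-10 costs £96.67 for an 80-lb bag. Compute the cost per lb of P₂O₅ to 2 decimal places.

£12.08 per lb P₂O₅

P₂O₅ in bag = 80 × 10% = 8 lb.
Cost per lb P₂O₅ = £96.67 / 8 = £12.0838.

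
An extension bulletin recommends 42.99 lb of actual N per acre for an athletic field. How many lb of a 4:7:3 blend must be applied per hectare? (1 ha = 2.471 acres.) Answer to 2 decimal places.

2655.71 lb of product per hectare

Product per acre = 42.99 / 4% = 1074.75 lb.
Convert to per hectare: 1074.75 × 2.471 = 2655.707 lb.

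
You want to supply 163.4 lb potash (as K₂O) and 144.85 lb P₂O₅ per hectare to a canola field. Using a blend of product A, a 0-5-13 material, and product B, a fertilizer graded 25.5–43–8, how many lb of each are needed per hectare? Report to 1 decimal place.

1130.5 lb product A, 205.4 lb product B

Per-hectare balance (a = product A, b = product B):
K₂O: 0.13·a + 0.08·b = 163.4
P₂O₅: 0.05·a + 0.43·b = 144.85
Solving simultaneously: a = 1130.52, b = 205.405.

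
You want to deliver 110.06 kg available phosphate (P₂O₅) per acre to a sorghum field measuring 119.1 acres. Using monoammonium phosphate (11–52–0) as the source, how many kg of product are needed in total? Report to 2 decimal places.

25207.97 kg

Product per acre = 110.06 / 52% = 211.654 kg.
Total product = 211.654 × 119.1 = 25207.973 kg.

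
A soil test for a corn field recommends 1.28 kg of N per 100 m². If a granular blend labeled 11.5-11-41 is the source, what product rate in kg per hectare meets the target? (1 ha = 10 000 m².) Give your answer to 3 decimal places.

1113.043 kg of product per hectare

Product per 100 m² = 1.28 / 11.5% = 11.1304 kg.
Convert to per hectare: 11.1304 × 100 = 1113.04348 kg.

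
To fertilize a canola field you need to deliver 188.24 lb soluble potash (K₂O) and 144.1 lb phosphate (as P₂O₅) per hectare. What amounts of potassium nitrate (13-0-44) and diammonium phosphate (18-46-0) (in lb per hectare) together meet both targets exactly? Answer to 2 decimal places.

With a, b = lb per hectare of potassium nitrate and diammonium phosphate:
K₂O: 0.44·a + 0·b = 188.24
P₂O₅: 0·a + 0.46·b = 144.1
Solving simultaneously: a = 427.818, b = 313.261.

427.82 lb potassium nitrate, 313.26 lb diammonium phosphate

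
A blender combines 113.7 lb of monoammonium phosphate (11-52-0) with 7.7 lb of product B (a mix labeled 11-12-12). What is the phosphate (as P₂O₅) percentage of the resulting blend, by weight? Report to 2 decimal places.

Total mass = 113.7 + 7.7 = 121.4 lb.
P₂O₅ mass = 52%×113.7 + 12%×7.7 = 60.048 lb.
% P₂O₅ = 60.048 / 121.4 = 49.4629%.

49.46% P₂O₅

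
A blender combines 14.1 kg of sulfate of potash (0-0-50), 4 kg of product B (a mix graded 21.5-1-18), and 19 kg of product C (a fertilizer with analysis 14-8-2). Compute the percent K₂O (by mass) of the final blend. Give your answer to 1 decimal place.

Total mass = 14.1 + 4 + 19 = 37.1 kg.
K₂O mass = 50%×14.1 + 18%×4 + 2%×19 = 8.15 kg.
% K₂O = 8.15 / 37.1 = 21.9677%.

22.0% K₂O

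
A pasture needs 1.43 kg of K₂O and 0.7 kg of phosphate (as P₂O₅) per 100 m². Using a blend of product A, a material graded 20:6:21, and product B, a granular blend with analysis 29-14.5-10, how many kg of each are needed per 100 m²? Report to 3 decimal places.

Per-100 m² balance (a = product A, b = product B):
K₂O: 0.21·a + 0.1·b = 1.43
P₂O₅: 0.06·a + 0.145·b = 0.7
From row1: a = (1.43 − 0.1·b) / 0.21.
Into row2: 0.06·(1.43 − 0.1·b)/0.21 + 0.145·b = 0.7 → b = 2.50307, a = 5.61759.

5.618 kg product A, 2.503 kg product B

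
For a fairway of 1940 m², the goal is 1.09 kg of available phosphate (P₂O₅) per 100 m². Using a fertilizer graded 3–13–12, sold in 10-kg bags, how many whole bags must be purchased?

17 bags

Product per 100 m² = 1.09 / 13% = 8.38462 kg.
Total product = 8.38462 × 1940 / 100 = 162.662 kg.
Bags = ⌈162.662 / 10⌉ = 17.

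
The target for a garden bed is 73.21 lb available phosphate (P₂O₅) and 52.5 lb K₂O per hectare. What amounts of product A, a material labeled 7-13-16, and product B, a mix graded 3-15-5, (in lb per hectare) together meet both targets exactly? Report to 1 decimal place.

240.8 lb product A, 279.3 lb product B

Let a = lb of product A, b = lb of product B (per hectare).
P₂O₅: 0.13·a + 0.15·b = 73.21
K₂O: 0.16·a + 0.05·b = 52.5
Solving simultaneously: a = 240.829, b = 279.349.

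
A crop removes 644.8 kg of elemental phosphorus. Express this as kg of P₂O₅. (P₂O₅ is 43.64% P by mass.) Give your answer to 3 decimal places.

1477.544 kg P₂O₅

P₂O₅ = 644.8 / 0.4364 = 1477.5435 kg.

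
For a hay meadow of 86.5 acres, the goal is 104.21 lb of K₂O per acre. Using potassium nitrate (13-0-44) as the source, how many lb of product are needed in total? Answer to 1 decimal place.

20486.7 lb

Product per acre = 104.21 / 44% = 236.841 lb.
Total product = 236.841 × 86.5 = 20486.74 lb.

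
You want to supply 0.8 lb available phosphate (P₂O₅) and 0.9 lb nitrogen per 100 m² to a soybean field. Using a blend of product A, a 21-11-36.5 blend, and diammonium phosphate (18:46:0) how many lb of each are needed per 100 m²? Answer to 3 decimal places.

3.516 lb product A, 0.898 lb diammonium phosphate

With a, b = lb per 100 m² of product A and diammonium phosphate:
P₂O₅: 0.11·a + 0.46·b = 0.8
N: 0.21·a + 0.18·b = 0.9
Eliminate a: (row1) − 0.11/0.21·(row2) → 0.365714·b = 0.328571, so b = 0.898438.
Back-substitute: a = (0.8 − 0.46·0.898438) / 0.11 = 3.51562.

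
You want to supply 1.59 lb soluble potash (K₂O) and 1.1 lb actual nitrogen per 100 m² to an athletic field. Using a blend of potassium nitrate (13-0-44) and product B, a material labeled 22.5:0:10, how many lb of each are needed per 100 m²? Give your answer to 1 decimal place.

2.9 lb potassium nitrate, 3.2 lb product B

Let a = lb of potassium nitrate, b = lb of product B (per 100 m²).
K₂O: 0.44·a + 0.1·b = 1.59
N: 0.13·a + 0.225·b = 1.1
Eliminate b: (row1) − 0.1/0.225·(row2) → 0.382222·a = 1.10111, so a = 2.88081.
Then b = (1.1 − 0.13·2.88081) / 0.225 = 3.22442.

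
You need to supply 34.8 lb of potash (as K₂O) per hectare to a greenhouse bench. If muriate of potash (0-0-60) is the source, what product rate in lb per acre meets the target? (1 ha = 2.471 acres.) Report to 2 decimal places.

23.47 lb of product per acre

Product per hectare = 34.8 / 60% = 58 lb.
Convert to per acre: 58 × 0.404694 = 23.4723 lb.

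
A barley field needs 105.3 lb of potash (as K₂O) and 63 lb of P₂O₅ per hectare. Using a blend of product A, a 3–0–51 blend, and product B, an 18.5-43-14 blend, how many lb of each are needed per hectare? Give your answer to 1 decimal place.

Let a = lb of product A, b = lb of product B (per hectare).
K₂O: 0.51·a + 0.14·b = 105.3
P₂O₅: 0·a + 0.43·b = 63
Solving simultaneously: a = 166.252, b = 146.512.

166.3 lb product A, 146.5 lb product B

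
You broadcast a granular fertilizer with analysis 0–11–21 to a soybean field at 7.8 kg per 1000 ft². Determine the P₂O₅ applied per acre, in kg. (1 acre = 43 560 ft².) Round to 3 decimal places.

P₂O₅ per 1000 ft² = 7.8 × 11% = 0.858 kg.
Convert to per acre: 0.858 × 43.56 = 37.37448 kg.

37.374 kg P₂O₅ per acre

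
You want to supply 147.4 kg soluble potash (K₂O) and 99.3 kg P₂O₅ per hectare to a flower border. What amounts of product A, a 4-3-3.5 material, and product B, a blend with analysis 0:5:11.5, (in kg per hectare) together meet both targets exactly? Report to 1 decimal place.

2382.1 kg product A, 556.8 kg product B

Per-hectare balance (a = product A, b = product B):
K₂O: 0.035·a + 0.115·b = 147.4
P₂O₅: 0.03·a + 0.05·b = 99.3
Eliminate a: (row1) − 0.035/0.03·(row2) → 0.0566667·b = 31.55, so b = 556.765.
Back-substitute: a = (147.4 − 0.115·556.765) / 0.035 = 2382.06.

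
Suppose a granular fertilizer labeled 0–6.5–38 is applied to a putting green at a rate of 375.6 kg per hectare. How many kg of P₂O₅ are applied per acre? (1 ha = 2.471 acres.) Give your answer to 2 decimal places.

P₂O₅ per hectare = 375.6 × 6.5% = 24.414 kg.
Convert to per acre: 24.414 × 0.404694 = 9.88021 kg.

9.88 kg P₂O₅ per acre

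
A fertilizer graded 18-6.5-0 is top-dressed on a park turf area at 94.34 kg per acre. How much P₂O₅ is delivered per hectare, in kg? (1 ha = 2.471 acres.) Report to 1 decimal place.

P₂O₅ per acre = 94.34 × 6.5% = 6.1321 kg.
Convert to per hectare: 6.1321 × 2.471 = 15.1524 kg.

15.2 kg P₂O₅ per hectare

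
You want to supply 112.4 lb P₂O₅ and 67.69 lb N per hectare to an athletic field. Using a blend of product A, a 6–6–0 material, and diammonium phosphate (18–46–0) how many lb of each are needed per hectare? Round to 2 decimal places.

Per-hectare balance (a = product A, b = diammonium phosphate):
P₂O₅: 0.06·a + 0.46·b = 112.4
N: 0.06·a + 0.18·b = 67.69
Eliminate a: (row1) − 0.06/0.06·(row2) → 0.28·b = 44.71, so b = 159.679.
Back-substitute: a = (112.4 − 0.46·159.679) / 0.06 = 649.131.

649.13 lb product A, 159.68 lb diammonium phosphate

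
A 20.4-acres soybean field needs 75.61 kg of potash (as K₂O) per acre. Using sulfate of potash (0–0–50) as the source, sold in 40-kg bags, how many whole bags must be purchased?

Product per acre = 75.61 / 50% = 151.22 kg.
Total product = 151.22 × 20.4 = 3084.89 kg.
Bags = ⌈3084.89 / 40⌉ = 78.

78 bags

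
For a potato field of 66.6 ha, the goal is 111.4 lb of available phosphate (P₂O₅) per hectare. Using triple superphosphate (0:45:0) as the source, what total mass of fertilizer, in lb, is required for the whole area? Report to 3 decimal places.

Product per hectare = 111.4 / 45% = 247.556 lb.
Total product = 247.556 × 66.6 = 16487.2 lb.

16487.200 lb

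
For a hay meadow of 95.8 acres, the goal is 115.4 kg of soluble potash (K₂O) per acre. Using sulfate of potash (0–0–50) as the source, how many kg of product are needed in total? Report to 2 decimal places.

22110.64 kg

Product per acre = 115.4 / 50% = 230.8 kg.
Total product = 230.8 × 95.8 = 22110.64 kg.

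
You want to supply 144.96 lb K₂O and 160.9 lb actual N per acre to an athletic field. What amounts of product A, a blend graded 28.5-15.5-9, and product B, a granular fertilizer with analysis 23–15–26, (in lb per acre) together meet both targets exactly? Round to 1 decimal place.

Let a = lb of product A, b = lb of product B (per acre).
K₂O: 0.09·a + 0.26·b = 144.96
N: 0.285·a + 0.23·b = 160.9
Eliminate a: (row1) − 0.09/0.285·(row2) → 0.187368·b = 94.1495, so b = 502.483.
Back-substitute: a = (144.96 − 0.26·502.483) / 0.09 = 159.049.

159.0 lb product A, 502.5 lb product B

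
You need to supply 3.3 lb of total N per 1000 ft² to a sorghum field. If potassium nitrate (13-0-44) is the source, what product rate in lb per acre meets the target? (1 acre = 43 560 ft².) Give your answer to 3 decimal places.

Product per 1000 ft² = 3.3 / 13% = 25.3846 lb.
Convert to per acre: 25.3846 × 43.56 = 1105.7538 lb.

1105.754 lb of product per acre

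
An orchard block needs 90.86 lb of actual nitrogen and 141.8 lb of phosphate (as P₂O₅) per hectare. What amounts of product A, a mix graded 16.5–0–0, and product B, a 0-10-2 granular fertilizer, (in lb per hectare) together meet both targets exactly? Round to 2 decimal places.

550.67 lb product A, 1418.00 lb product B

With a, b = lb per hectare of product A and product B:
N: 0.165·a + 0·b = 90.86
P₂O₅: 0·a + 0.1·b = 141.8
Solving simultaneously: a = 550.667, b = 1418.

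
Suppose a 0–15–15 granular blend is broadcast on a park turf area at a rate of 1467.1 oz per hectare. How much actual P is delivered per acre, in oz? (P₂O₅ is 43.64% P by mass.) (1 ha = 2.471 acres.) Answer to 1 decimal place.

P₂O₅ per hectare = 1467.1 × 15% = 220.065 oz.
Elemental P = 220.065 × 0.4364 = 96.0364 oz per hectare.
Convert to per acre: 96.0364 × 0.404694 = 38.8654 oz.

38.9 oz P per acre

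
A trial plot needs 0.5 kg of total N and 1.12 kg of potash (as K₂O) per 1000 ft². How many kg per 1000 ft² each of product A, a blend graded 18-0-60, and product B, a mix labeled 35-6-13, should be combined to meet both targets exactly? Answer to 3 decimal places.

1.752 kg product A, 0.527 kg product B

Let a = kg of product A, b = kg of product B (per 1000 ft²).
N: 0.18·a + 0.35·b = 0.5
K₂O: 0.6·a + 0.13·b = 1.12
From row1: a = (0.5 − 0.35·b) / 0.18.
Into row2: 0.6·(0.5 − 0.35·b)/0.18 + 0.13·b = 1.12 → b = 0.527331, a = 1.75241.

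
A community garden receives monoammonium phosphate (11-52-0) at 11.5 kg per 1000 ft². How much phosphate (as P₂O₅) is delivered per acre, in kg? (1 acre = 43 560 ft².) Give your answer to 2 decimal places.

260.49 kg P₂O₅ per acre

P₂O₅ per 1000 ft² = 11.5 × 52% = 5.98 kg.
Convert to per acre: 5.98 × 43.56 = 260.489 kg.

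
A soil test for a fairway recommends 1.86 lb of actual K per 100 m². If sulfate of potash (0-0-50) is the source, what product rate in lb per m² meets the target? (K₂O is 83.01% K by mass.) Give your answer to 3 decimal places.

As K₂O: 1.86 / 0.8301 = 2.24069 lb per 100 m².
Product per 100 m² = 2.24069 / 50% = 4.48139 lb.
Convert to per m²: 4.48139 × 0.01 = 0.0448139 lb.

0.045 lb of product per sq m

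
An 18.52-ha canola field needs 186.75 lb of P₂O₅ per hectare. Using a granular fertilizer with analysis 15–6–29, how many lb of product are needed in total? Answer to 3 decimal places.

57643.500 lb

Product per hectare = 186.75 / 6% = 3112.5 lb.
Total product = 3112.5 × 18.52 = 57643.5 lb.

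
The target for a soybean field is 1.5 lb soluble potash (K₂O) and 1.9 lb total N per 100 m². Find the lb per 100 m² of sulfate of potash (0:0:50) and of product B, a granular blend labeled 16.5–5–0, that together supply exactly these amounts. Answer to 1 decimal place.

Per-100 m² balance (a = sulfate of potash, b = product B):
K₂O: 0.5·a + 0·b = 1.5
N: 0·a + 0.165·b = 1.9
Solving simultaneously: a = 3, b = 11.5152.

3.0 lb sulfate of potash, 11.5 lb product B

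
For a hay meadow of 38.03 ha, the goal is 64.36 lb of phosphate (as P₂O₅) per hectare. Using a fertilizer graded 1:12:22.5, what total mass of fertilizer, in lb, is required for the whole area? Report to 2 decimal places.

20396.76 lb

Product per hectare = 64.36 / 12% = 536.333 lb.
Total product = 536.333 × 38.03 = 20396.757 lb.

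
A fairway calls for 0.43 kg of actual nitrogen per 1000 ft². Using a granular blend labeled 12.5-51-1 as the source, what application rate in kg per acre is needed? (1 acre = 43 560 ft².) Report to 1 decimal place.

Product per 1000 ft² = 0.43 / 12.5% = 3.44 kg.
Convert to per acre: 3.44 × 43.56 = 149.846 kg.

149.8 kg of product per acre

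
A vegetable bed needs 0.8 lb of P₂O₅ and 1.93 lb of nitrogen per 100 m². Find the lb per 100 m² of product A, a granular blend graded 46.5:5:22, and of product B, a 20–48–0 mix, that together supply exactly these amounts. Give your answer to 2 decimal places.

Per-100 m² balance (a = product A, b = product B):
P₂O₅: 0.05·a + 0.48·b = 0.8
N: 0.465·a + 0.2·b = 1.93
From row1: a = (0.8 − 0.48·b) / 0.05.
Into row2: 0.465·(0.8 − 0.48·b)/0.05 + 0.2·b = 1.93 → b = 1.29221, a = 3.59475.

3.59 lb product A, 1.29 lb product B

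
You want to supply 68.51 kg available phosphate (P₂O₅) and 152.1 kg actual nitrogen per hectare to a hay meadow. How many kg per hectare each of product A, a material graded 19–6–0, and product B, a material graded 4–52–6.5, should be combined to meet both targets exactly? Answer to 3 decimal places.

Per-hectare balance (a = product A, b = product B):
P₂O₅: 0.06·a + 0.52·b = 68.51
N: 0.19·a + 0.04·b = 152.1
Eliminate b: (row1) − 0.52/0.04·(row2) → -2.41·a = -1908.79, so a = 792.02905.
Then b = (152.1 − 0.19·792.02905) / 0.04 = 40.36203.

792.029 kg product A, 40.362 kg product B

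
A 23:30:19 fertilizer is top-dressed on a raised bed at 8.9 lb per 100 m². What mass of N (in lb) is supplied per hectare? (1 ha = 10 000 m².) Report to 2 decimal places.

nitrogen per 100 m² = 8.9 × 23% = 2.047 lb.
Convert to per hectare: 2.047 × 100 = 204.7 lb.

204.70 lb N per hectare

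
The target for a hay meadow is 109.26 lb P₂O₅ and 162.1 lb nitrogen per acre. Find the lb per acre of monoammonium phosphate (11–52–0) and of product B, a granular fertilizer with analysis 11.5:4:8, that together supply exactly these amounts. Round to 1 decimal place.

109.8 lb monoammonium phosphate, 1304.6 lb product B

Per-acre balance (a = monoammonium phosphate, b = product B):
P₂O₅: 0.52·a + 0.04·b = 109.26
N: 0.11·a + 0.115·b = 162.1
Eliminate a: (row1) − 0.52/0.11·(row2) → -0.503636·b = -657.031, so b = 1304.57.
Back-substitute: a = (109.26 − 0.04·1304.57) / 0.52 = 109.764.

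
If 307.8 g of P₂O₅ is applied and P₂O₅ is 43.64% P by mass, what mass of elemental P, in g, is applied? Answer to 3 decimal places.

P = 307.8 × 0.4364 = 134.3239 g.

134.324 g P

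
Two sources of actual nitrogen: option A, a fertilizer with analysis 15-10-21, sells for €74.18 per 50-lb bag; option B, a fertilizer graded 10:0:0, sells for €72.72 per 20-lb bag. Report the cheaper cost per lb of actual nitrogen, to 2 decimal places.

option A: N per bag = 50 × 15% = 7.5 lb; cost = 74.18 / 7.5 = €9.8907/lb N.
option B: N per bag = 20 × 10% = 2 lb; cost = 72.72 / 2 = €36.3600/lb N.
option A is cheaper.

€9.89 per lb N (option A)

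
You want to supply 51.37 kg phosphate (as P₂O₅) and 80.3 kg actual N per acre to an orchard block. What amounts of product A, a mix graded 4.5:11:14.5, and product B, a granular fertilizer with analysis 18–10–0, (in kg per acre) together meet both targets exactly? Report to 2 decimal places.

With a, b = kg per acre of product A and product B:
P₂O₅: 0.11·a + 0.1·b = 51.37
N: 0.045·a + 0.18·b = 80.3
Eliminate a: (row1) − 0.11/0.045·(row2) → -0.34·b = -144.919, so b = 426.232.
Back-substitute: a = (51.37 − 0.1·426.232) / 0.11 = 79.5163.

79.52 kg product A, 426.23 kg product B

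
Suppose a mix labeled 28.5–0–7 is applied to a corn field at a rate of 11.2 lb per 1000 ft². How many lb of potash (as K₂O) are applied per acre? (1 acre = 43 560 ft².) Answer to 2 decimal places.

34.15 lb K₂O per acre

K₂O per 1000 ft² = 11.2 × 7% = 0.784 lb.
Convert to per acre: 0.784 × 43.56 = 34.151 lb.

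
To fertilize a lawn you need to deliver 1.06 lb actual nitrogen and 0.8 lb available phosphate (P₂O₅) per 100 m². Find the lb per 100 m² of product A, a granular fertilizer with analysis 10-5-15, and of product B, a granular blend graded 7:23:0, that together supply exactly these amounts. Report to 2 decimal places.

9.63 lb product A, 1.38 lb product B

With a, b = lb per 100 m² of product A and product B:
N: 0.1·a + 0.07·b = 1.06
P₂O₅: 0.05·a + 0.23·b = 0.8
Solving simultaneously: a = 9.63077, b = 1.38462.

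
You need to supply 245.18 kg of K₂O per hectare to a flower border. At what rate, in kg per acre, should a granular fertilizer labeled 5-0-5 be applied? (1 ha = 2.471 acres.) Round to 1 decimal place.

1984.5 kg of product per acre

Product per hectare = 245.18 / 5% = 4903.6 kg.
Convert to per acre: 4903.6 × 0.404694 = 1984.46 kg.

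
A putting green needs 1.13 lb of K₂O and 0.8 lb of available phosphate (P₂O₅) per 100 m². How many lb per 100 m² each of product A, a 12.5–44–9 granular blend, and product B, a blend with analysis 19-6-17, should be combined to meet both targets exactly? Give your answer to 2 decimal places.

With a, b = lb per 100 m² of product A and product B:
K₂O: 0.09·a + 0.17·b = 1.13
P₂O₅: 0.44·a + 0.06·b = 0.8
Eliminate a: (row1) − 0.09/0.44·(row2) → 0.157727·b = 0.966364, so b = 6.1268.
Back-substitute: a = (1.13 − 0.17·6.1268) / 0.09 = 0.982709.

0.98 lb product A, 6.13 lb product B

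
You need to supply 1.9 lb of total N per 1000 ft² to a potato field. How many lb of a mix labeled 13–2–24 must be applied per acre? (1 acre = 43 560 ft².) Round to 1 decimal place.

636.6 lb of product per acre

Product per 1000 ft² = 1.9 / 13% = 14.6154 lb.
Convert to per acre: 14.6154 × 43.56 = 636.646 lb.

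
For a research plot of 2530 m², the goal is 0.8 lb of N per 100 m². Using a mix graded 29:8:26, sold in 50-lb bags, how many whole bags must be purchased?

Product per 100 m² = 0.8 / 29% = 2.75862 lb.
Total product = 2.75862 × 2530 / 100 = 69.7931 lb.
Bags = ⌈69.7931 / 50⌉ = 2.

2 bags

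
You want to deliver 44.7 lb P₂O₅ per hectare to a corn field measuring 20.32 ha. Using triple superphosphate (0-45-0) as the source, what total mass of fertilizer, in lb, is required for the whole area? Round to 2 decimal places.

Product per hectare = 44.7 / 45% = 99.3333 lb.
Total product = 99.3333 × 20.32 = 2018.453 lb.

2018.45 lb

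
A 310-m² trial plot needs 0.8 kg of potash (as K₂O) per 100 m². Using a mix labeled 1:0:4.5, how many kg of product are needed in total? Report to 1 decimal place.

Product per 100 m² = 0.8 / 4.5% = 17.7778 kg.
Total product = 17.7778 × 310 / 100 = 55.1111 kg.

55.1 kg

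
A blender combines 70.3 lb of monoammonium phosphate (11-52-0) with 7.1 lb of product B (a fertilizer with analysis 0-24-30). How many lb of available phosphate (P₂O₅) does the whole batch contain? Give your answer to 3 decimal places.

38.260 lb P₂O₅

P₂O₅ mass = 52%×70.3 + 24%×7.1 = 38.26 lb.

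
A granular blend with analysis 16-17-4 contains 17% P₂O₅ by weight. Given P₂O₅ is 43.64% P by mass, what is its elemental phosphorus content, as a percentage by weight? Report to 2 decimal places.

%P = 17 × 0.4364 = 7.4188%.

7.42% P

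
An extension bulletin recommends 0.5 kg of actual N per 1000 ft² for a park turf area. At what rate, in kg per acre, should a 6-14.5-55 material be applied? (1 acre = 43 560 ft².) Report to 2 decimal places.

Product per 1000 ft² = 0.5 / 6% = 8.33333 kg.
Convert to per acre: 8.33333 × 43.56 = 363 kg.

363.00 kg of product per acre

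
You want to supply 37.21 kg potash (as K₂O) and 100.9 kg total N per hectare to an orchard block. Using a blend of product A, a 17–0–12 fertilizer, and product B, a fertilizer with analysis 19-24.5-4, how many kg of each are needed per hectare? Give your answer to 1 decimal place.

189.6 kg product A, 361.4 kg product B

Let a = kg of product A, b = kg of product B (per hectare).
K₂O: 0.12·a + 0.04·b = 37.21
N: 0.17·a + 0.19·b = 100.9
From row1: a = (37.21 − 0.04·b) / 0.12.
Into row2: 0.17·(37.21 − 0.04·b)/0.12 + 0.19·b = 100.9 → b = 361.394, a = 189.619.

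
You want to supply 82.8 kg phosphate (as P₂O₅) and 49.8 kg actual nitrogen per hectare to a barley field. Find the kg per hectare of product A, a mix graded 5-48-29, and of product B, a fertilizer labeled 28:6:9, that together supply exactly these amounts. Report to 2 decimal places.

153.70 kg product A, 150.41 kg product B

Per-hectare balance (a = product A, b = product B):
P₂O₅: 0.48·a + 0.06·b = 82.8
N: 0.05·a + 0.28·b = 49.8
From row1: a = (82.8 − 0.06·b) / 0.48.
Into row2: 0.05·(82.8 − 0.06·b)/0.48 + 0.28·b = 49.8 → b = 150.411, a = 153.699.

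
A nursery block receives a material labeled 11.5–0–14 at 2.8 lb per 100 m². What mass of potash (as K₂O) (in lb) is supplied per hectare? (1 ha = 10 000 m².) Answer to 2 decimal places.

39.20 lb K₂O per hectare

K₂O per 100 m² = 2.8 × 14% = 0.392 lb.
Convert to per hectare: 0.392 × 100 = 39.2 lb.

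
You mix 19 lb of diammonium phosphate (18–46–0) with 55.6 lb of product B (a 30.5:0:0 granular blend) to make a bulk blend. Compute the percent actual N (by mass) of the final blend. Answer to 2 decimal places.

Total mass = 19 + 55.6 = 74.6 lb.
N mass = 18%×19 + 30.5%×55.6 = 20.378 lb.
% N = 20.378 / 74.6 = 27.3164%.

27.32% N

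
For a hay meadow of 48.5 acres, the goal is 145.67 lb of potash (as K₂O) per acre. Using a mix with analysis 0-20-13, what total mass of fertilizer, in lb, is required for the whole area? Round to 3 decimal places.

Product per acre = 145.67 / 13% = 1120.54 lb.
Total product = 1120.54 × 48.5 = 54346.1154 lb.

54346.115 lb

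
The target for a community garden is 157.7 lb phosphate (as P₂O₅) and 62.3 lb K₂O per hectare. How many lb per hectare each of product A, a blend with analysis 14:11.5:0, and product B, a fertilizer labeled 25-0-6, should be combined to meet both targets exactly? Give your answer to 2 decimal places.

Let a = lb of product A, b = lb of product B (per hectare).
P₂O₅: 0.115·a + 0·b = 157.7
K₂O: 0·a + 0.06·b = 62.3
Solving simultaneously: a = 1371.304, b = 1038.333.

1371.30 lb product A, 1038.33 lb product B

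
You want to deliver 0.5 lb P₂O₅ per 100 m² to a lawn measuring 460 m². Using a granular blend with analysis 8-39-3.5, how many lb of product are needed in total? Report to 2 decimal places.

Product per 100 m² = 0.5 / 39% = 1.28205 lb.
Total product = 1.28205 × 460 / 100 = 5.89744 lb.

5.90 lb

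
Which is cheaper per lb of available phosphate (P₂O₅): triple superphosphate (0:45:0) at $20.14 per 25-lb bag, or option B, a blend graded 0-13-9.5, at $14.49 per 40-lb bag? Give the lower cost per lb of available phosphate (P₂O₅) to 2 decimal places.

$1.79 per lb P₂O₅ (triple superphosphate)

triple superphosphate: P₂O₅ per bag = 25 × 45% = 11.25 lb; cost = 20.14 / 11.25 = $1.7902/lb P₂O₅.
option B: P₂O₅ per bag = 40 × 13% = 5.2 lb; cost = 14.49 / 5.2 = $2.7865/lb P₂O₅.
triple superphosphate is cheaper.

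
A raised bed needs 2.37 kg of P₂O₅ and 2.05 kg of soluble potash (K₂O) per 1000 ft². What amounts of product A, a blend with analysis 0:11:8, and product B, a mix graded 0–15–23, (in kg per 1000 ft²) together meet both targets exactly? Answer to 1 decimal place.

Let a = kg of product A, b = kg of product B (per 1000 ft²).
P₂O₅: 0.11·a + 0.15·b = 2.37
K₂O: 0.08·a + 0.23·b = 2.05
Eliminate b: (row1) − 0.15/0.23·(row2) → 0.0578261·a = 1.03304, so a = 17.8647.
Then b = (2.05 − 0.08·17.8647) / 0.23 = 2.69925.

17.9 kg product A, 2.7 kg product B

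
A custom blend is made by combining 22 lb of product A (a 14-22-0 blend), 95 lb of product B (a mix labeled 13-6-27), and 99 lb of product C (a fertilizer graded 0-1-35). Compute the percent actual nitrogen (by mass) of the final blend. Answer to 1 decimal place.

7.1% N

Total mass = 22 + 95 + 99 = 216 lb.
N mass = 14%×22 + 13%×95 + 0%×99 = 15.43 lb.
% N = 15.43 / 216 = 7.14352%.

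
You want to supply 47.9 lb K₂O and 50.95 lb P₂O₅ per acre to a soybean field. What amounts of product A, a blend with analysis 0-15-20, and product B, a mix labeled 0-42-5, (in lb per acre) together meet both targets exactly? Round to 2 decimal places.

Per-acre balance (a = product A, b = product B):
K₂O: 0.2·a + 0.05·b = 47.9
P₂O₅: 0.15·a + 0.42·b = 50.95
Eliminate a: (row1) − 0.2/0.15·(row2) → -0.51·b = -20.0333, so b = 39.281.
Back-substitute: a = (47.9 − 0.05·39.281) / 0.2 = 229.6797.

229.68 lb product A, 39.28 lb product B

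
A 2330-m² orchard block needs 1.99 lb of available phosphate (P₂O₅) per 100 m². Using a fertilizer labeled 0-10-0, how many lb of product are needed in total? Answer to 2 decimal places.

463.67 lb

Product per 100 m² = 1.99 / 10% = 19.9 lb.
Total product = 19.9 × 2330 / 100 = 463.67 lb.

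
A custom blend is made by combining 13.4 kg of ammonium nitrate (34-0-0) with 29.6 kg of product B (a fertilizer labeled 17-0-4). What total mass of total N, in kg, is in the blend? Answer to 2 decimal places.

N mass = 34%×13.4 + 17%×29.6 = 9.588 kg.

9.59 kg N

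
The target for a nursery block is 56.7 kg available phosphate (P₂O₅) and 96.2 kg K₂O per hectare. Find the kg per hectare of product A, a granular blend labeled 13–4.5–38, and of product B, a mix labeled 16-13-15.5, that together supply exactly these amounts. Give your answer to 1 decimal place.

87.6 kg product A, 405.8 kg product B

Let a = kg of product A, b = kg of product B (per hectare).
P₂O₅: 0.045·a + 0.13·b = 56.7
K₂O: 0.38·a + 0.155·b = 96.2
Solving simultaneously: a = 87.6252, b = 405.822.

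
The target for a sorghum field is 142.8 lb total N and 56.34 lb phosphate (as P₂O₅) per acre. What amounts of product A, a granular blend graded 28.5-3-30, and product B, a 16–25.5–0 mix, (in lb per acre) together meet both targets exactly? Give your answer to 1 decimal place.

With a, b = lb per acre of product A and product B:
N: 0.285·a + 0.16·b = 142.8
P₂O₅: 0.03·a + 0.255·b = 56.34
Eliminate b: (row1) − 0.16/0.255·(row2) → 0.266176·a = 107.449, so a = 403.677.
Then b = (56.34 − 0.03·403.677) / 0.255 = 173.4497.

403.7 lb product A, 173.4 lb product B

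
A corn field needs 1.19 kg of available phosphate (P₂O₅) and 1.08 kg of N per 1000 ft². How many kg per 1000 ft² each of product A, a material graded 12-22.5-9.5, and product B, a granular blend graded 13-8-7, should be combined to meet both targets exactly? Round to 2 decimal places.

3.48 kg product A, 5.10 kg product B

Per-1000 ft² balance (a = product A, b = product B):
P₂O₅: 0.225·a + 0.08·b = 1.19
N: 0.12·a + 0.13·b = 1.08
Solving simultaneously: a = 3.47583, b = 5.09924.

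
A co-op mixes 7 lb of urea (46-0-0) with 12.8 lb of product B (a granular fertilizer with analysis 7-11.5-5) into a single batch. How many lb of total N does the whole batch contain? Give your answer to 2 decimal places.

N mass = 46%×7 + 7%×12.8 = 4.116 lb.

4.12 lb N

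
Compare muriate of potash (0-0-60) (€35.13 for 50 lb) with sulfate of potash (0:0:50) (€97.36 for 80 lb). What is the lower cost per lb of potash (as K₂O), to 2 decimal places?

muriate of potash: K₂O per bag = 50 × 60% = 30 lb; cost = 35.13 / 30 = €1.1710/lb K₂O.
sulfate of potash: K₂O per bag = 80 × 50% = 40 lb; cost = 97.36 / 40 = €2.4340/lb K₂O.
muriate of potash is cheaper.

€1.17 per lb K₂O (muriate of potash)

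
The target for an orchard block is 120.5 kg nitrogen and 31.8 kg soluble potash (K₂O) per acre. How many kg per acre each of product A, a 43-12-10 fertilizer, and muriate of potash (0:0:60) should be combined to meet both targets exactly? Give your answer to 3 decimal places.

Per-acre balance (a = product A, b = muriate of potash):
N: 0.43·a + 0·b = 120.5
K₂O: 0.1·a + 0.6·b = 31.8
From row1: a = (120.5 − 0·b) / 0.43.
Into row2: 0.1·(120.5 − 0·b)/0.43 + 0.6·b = 31.8 → b = 6.29457, a = 280.2326.

280.233 kg product A, 6.295 kg muriate of potash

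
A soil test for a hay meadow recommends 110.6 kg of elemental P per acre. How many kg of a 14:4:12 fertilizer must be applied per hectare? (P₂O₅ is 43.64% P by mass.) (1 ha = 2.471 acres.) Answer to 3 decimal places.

15656.084 kg of product per hectare

As P₂O₅: 110.6 / 0.4364 = 253.437 kg per acre.
Product per acre = 253.437 / 4% = 6335.93 kg.
Convert to per hectare: 6335.93 × 2.471 = 15656.0839 kg.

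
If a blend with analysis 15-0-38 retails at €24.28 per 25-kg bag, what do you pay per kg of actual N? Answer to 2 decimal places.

€6.47 per kg N

N in bag = 25 × 15% = 3.75 kg.
Cost per kg N = €24.28 / 3.75 = €6.4747.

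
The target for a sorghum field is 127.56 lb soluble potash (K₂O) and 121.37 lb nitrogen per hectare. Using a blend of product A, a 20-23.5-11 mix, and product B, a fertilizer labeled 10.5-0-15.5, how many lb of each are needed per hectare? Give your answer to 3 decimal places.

Let a = lb of product A, b = lb of product B (per hectare).
K₂O: 0.11·a + 0.155·b = 127.56
N: 0.2·a + 0.105·b = 121.37
Eliminate a: (row1) − 0.11/0.2·(row2) → 0.09725·b = 60.8065, so b = 625.2596.
Back-substitute: a = (127.56 − 0.155·625.2596) / 0.11 = 278.5887.

278.589 lb product A, 625.260 lb product B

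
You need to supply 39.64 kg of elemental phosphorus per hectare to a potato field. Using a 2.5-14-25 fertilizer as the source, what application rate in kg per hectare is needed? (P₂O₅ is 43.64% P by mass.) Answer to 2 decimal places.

648.81 kg of product per hectare

As P₂O₅: 39.64 / 0.4364 = 90.8341 kg per hectare.
Product per hectare = 90.8341 / 14% = 648.81498 kg.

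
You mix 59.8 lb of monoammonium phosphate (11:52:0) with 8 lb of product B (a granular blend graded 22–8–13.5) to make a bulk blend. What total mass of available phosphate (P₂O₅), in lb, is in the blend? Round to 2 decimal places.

P₂O₅ mass = 52%×59.8 + 8%×8 = 31.736 lb.

31.74 lb P₂O₅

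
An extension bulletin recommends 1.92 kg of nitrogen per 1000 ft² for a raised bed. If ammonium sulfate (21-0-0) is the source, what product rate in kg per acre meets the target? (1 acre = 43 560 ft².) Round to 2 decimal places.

398.26 kg of product per acre

Product per 1000 ft² = 1.92 / 21% = 9.14286 kg.
Convert to per acre: 9.14286 × 43.56 = 398.263 kg.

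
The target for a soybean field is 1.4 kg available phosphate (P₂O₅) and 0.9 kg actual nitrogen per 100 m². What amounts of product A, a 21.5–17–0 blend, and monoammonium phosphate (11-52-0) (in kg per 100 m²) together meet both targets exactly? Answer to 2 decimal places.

3.37 kg product A, 1.59 kg monoammonium phosphate

Let a = kg of product A, b = kg of monoammonium phosphate (per 100 m²).
P₂O₅: 0.17·a + 0.52·b = 1.4
N: 0.215·a + 0.11·b = 0.9
Eliminate a: (row1) − 0.17/0.215·(row2) → 0.433023·b = 0.688372, so b = 1.58969.
Back-substitute: a = (1.4 − 0.52·1.58969) / 0.17 = 3.37272.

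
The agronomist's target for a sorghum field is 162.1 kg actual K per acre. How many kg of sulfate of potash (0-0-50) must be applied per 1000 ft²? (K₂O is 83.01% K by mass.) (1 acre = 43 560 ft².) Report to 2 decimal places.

8.97 kg of product per thousand sq ft

As K₂O: 162.1 / 0.8301 = 195.278 kg per acre.
Product per acre = 195.278 / 50% = 390.555 kg.
Convert to per 1000 ft²: 390.555 × 0.0229568 = 8.96592 kg.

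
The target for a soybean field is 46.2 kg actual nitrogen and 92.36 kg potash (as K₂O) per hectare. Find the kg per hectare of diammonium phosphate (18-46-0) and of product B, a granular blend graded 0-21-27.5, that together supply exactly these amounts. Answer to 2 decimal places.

256.67 kg diammonium phosphate, 335.85 kg product B

Per-hectare balance (a = diammonium phosphate, b = product B):
N: 0.18·a + 0·b = 46.2
K₂O: 0·a + 0.275·b = 92.36
Solving simultaneously: a = 256.667, b = 335.8545.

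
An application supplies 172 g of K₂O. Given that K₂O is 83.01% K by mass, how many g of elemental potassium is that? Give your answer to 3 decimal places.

K = 172 × 0.8301 = 142.7772 g.

142.777 g K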